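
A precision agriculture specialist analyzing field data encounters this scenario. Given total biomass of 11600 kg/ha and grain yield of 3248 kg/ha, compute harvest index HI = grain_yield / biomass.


HI = grain_yield / biomass
   = 3248 / 11600
   = 0.28


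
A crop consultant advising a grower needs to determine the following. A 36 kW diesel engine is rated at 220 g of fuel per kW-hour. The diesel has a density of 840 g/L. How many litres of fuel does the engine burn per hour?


FC = P * BSFC / rho_fuel
   = 36 * 220 / 840
   = 7920 / 840
   = 9.43 L/h


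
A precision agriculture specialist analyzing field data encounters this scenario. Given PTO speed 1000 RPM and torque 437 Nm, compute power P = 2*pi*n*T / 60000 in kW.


P = 2*pi*n*T / 60000
  = 2*pi * 1000 * 437 / 60000
  = 2745751.98 / 60000
  = 45.76 kW


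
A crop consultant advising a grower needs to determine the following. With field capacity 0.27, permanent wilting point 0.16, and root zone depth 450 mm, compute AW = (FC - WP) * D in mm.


AW = (FC - WP) * D
   = (0.27 - 0.16) * 450
   = 0.11 * 450
   = 49.50 mm


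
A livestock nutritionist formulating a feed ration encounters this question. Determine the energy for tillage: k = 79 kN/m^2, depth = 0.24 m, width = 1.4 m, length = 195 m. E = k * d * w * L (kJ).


E = k * d * w * L
  = 79 * 0.24 * 1.4 * 195
  = 5176.08 kJ


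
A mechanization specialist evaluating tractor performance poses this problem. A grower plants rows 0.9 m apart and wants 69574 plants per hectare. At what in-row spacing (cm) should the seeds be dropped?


spacing = 10000 / (row_sp * density)
        = 10000 / (0.9 * 69574)
        = 10000 / 62616.60
        = 0.15970 m = 15.97 cm


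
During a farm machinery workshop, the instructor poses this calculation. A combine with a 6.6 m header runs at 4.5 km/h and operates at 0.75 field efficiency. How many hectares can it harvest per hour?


C = w * v * eta_f / 10
  = 6.6 * 4.5 * 0.75 / 10
  = 22.28 / 10
  = 2.23 ha/h


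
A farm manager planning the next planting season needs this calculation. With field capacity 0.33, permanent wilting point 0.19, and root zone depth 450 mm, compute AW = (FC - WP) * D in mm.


AW = (FC - WP) * D
   = (0.33 - 0.19) * 450
   = 0.14 * 450
   = 63 mm


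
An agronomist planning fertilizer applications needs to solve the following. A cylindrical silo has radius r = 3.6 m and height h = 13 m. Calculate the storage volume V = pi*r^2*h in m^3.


V = pi * r^2 * h
  = pi * 3.6^2 * 13
  = pi * 12.96 * 13
  = 529.30 m^3


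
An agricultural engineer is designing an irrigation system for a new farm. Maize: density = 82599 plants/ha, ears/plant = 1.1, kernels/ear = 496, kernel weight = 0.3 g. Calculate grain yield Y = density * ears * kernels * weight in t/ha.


Y = density * ears * kernels * kw
  = 82599 * 1.1 * 496 * 0.3 g/ha
  = 13519804.32 g/ha
  = 13519.80 kg/ha = 13.52 t/ha


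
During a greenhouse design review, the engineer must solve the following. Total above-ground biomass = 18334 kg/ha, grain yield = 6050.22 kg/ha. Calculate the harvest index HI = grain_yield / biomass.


HI = grain_yield / biomass
   = 6050.22 / 18334
   = 0.33


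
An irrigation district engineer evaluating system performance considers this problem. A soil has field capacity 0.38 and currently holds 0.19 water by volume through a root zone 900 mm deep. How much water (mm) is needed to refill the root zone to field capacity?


SMD = (FC - theta) * D
    = (0.38 - 0.19) * 900
    = 0.190 * 900
    = 171 mm


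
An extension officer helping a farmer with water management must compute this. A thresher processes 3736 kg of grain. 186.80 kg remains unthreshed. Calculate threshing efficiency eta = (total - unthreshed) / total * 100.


eta = (total - unthreshed) / total * 100
    = (3736 - 186.80) / 3736 * 100
    = 3549.20 / 3736 * 100
    = 95%


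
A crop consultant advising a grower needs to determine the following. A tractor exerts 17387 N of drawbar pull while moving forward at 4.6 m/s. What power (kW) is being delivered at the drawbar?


P = F * v / 1000
  = 17387 * 4.6 / 1000
  = 79980.20 / 1000
  = 79.98 kW


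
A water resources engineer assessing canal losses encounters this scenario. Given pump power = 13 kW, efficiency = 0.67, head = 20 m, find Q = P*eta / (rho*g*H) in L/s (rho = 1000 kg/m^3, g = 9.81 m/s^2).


Q = (P * 1000 * eta) / (rho * g * H)
  = (13 * 1000 * 0.67) / (1000 * 9.81 * 20)
  = 8710 / 196200
  = 0.04439 m^3/s = 44.39 L/s


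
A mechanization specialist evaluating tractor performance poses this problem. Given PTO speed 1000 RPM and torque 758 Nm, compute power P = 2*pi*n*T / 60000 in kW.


P = 2*pi*n*T / 60000
  = 2*pi * 1000 * 758 / 60000
  = 4762654.46 / 60000
  = 79.38 kW


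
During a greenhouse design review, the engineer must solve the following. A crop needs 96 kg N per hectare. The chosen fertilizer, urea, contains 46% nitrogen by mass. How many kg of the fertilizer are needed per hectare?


Rate = N_required / (N_content / 100)
     = 96 / (46 / 100)
     = 96 / 0.46
     = 208.70 kg/ha


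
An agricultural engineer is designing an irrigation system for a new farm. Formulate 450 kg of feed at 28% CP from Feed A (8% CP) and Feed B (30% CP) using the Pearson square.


parts_A = CP_b - target = 30 - 28 = 2
parts_B = target - CP_a = 28 - 8 = 20
total_parts = 2 + 20 = 22
Feed A = 450 * 2 / 22 = 40.91 kg
Feed B = 450 * 20 / 22 = 409.09 kg

40.91 kg


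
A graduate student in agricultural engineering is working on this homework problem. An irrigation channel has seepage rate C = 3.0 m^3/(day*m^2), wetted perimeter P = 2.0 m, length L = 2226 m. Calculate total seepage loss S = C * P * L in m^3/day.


S = C * P * L
  = 3.0 * 2.0 * 2226
  = 13356 m^3/day


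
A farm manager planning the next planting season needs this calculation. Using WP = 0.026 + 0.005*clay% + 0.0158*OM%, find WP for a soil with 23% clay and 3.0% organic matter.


WP = 0.026 + 0.005*23 + 0.0158*3.0
   = 0.026 + 0.1150 + 0.0474
   = 0.1884


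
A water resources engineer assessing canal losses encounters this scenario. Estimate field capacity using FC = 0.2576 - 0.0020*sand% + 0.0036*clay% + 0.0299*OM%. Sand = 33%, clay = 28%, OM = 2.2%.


FC = 0.2576 - 0.0020*33 + 0.0036*28 + 0.0299*2.2
   = 0.2576 - 0.0660 + 0.1008 + 0.0658
   = 0.3582


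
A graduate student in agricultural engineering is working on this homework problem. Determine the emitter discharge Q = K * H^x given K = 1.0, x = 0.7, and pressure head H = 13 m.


Q = K * H^x
  = 1.0 * 13^0.7
  = 1.0 * 6.0223
  = 6.02 L/h


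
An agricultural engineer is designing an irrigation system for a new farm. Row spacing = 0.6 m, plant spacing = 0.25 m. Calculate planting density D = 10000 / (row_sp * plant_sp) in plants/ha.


D = 10000 / (row_sp * plant_sp)
  = 10000 / (0.6 * 0.25)
  = 10000 / 0.1500
  = 66666.67 plants/ha


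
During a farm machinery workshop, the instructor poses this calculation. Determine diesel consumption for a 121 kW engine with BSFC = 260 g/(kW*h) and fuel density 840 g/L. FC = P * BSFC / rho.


FC = P * BSFC / rho_fuel
   = 121 * 260 / 840
   = 31460 / 840
   = 37.45 L/h


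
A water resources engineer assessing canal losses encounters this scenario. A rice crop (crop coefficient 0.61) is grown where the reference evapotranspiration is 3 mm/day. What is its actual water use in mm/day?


ETc = Kc * ET0
    = 0.61 * 3
    = 1.83 mm/day


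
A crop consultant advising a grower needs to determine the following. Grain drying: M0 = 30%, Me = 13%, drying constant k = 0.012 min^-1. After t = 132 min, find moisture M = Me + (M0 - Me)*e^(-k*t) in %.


M = Me + (M0 - Me) * e^(-k*t)
  = 13 + (30 - 13) * e^(-0.012*132)
  = 13 + 17 * e^(-1.584)
  = 13 + 17 * 0.20515
  = 13 + 3.4876
  = 16.49%


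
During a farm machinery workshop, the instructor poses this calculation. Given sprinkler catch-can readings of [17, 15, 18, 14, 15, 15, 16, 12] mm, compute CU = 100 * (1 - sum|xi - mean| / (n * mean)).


xbar = 122 / 8 = 15.250
sum|xi - xbar| = 10.500
CU = 100 * (1 - 10.500 / (8 * 15.250))
   = 100 * (1 - 0.0861)
   = 91.39%


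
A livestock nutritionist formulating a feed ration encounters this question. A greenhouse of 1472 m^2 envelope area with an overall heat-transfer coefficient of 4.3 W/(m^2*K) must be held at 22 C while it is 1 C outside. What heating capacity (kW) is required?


dT = 22 - (1) = 21 K
Q = U * A * dT
  = 4.3 * 1472 * 21
  = 132921.60 W = 132.92 kW


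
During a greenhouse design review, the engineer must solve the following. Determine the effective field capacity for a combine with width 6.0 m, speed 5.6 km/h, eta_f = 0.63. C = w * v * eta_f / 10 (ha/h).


C = w * v * eta_f / 10
  = 6.0 * 5.6 * 0.63 / 10
  = 21.17 / 10
  = 2.12 ha/h


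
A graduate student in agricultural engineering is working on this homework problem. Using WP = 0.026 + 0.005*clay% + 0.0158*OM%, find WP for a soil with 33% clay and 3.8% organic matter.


WP = 0.026 + 0.005*33 + 0.0158*3.8
   = 0.026 + 0.1650 + 0.0600
   = 0.2510


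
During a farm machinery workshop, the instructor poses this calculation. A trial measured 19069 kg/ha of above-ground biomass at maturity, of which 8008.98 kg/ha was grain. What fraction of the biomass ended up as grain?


HI = grain_yield / biomass
   = 8008.98 / 19069
   = 0.42


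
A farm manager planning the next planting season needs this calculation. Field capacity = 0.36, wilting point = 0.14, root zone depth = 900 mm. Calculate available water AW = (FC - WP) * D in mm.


AW = (FC - WP) * D
   = (0.36 - 0.14) * 900
   = 0.22 * 900
   = 198 mm


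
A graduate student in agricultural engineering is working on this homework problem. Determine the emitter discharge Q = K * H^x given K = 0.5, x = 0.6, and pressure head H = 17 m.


Q = K * H^x
  = 0.5 * 17^0.6
  = 0.5 * 5.4736
  = 2.74 L/h


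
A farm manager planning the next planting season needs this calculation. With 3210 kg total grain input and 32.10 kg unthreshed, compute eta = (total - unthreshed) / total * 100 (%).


eta = (total - unthreshed) / total * 100
    = (3210 - 32.10) / 3210 * 100
    = 3177.90 / 3210 * 100
    = 99%


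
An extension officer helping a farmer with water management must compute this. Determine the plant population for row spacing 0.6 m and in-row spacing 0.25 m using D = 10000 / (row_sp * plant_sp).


D = 10000 / (row_sp * plant_sp)
  = 10000 / (0.6 * 0.25)
  = 10000 / 0.1500
  = 66666.67 plants/ha


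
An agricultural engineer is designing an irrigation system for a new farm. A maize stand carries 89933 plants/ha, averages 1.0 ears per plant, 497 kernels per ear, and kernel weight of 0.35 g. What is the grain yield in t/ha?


Y = density * ears * kernels * kw
  = 89933 * 1.0 * 497 * 0.35 g/ha
  = 15643845.35 g/ha
  = 15643.85 kg/ha = 15.64 t/ha


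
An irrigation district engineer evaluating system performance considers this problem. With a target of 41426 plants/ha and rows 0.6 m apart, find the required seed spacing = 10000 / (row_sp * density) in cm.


spacing = 10000 / (row_sp * density)
        = 10000 / (0.6 * 41426)
        = 10000 / 24855.60
        = 0.40232 m = 40.23 cm


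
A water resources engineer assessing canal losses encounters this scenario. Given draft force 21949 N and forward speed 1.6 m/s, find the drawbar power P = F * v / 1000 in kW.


P = F * v / 1000
  = 21949 * 1.6 / 1000
  = 35118.40 / 1000
  = 35.12 kW


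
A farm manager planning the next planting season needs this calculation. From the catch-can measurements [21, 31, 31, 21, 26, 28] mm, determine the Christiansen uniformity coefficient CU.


xbar = 158 / 6 = 26.333
sum|xi - xbar| = 22
CU = 100 * (1 - 22 / (6 * 26.333))
   = 100 * (1 - 0.1392)
   = 86.08%


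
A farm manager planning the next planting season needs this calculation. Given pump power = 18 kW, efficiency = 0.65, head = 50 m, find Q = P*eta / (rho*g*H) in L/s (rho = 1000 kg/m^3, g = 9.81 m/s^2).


Q = (P * 1000 * eta) / (rho * g * H)
  = (18 * 1000 * 0.65) / (1000 * 9.81 * 50)
  = 11700 / 490500
  = 0.02385 m^3/s = 23.85 L/s


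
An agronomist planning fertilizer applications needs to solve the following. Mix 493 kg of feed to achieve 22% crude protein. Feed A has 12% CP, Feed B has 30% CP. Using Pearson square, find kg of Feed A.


parts_A = CP_b - target = 30 - 22 = 8
parts_B = target - CP_a = 22 - 12 = 10
total_parts = 8 + 10 = 18
Feed A = 493 * 8 / 18 = 219.11 kg
Feed B = 493 * 10 / 18 = 273.89 kg

219.11 kg


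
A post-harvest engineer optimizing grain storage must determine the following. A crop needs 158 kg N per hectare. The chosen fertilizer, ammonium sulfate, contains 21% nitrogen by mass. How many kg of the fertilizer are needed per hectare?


Rate = N_required / (N_content / 100)
     = 158 / (21 / 100)
     = 158 / 0.21
     = 752.38 kg/ha


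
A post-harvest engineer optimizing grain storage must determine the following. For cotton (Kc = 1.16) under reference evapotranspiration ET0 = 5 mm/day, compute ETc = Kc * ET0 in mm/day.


ETc = Kc * ET0
    = 1.16 * 5
    = 5.80 mm/day


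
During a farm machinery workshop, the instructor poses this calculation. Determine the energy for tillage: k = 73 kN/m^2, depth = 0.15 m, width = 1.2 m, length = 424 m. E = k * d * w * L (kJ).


E = k * d * w * L
  = 73 * 0.15 * 1.2 * 424
  = 5571.36 kJ


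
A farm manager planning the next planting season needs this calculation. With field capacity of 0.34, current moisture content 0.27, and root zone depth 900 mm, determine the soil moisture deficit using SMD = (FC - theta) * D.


SMD = (FC - theta) * D
    = (0.34 - 0.27) * 900
    = 0.070 * 900
    = 63 mm


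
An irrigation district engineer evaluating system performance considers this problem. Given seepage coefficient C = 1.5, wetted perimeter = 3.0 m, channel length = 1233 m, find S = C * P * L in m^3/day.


S = C * P * L
  = 1.5 * 3.0 * 1233
  = 5548.50 m^3/day


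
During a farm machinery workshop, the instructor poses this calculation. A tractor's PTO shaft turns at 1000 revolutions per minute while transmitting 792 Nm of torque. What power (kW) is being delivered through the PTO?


P = 2*pi*n*T / 60000
  = 2*pi * 1000 * 792 / 60000
  = 4976282.76 / 60000
  = 82.94 kW


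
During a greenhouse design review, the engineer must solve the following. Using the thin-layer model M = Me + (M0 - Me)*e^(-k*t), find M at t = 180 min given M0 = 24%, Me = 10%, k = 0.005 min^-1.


M = Me + (M0 - Me) * e^(-k*t)
  = 10 + (24 - 10) * e^(-0.005*180)
  = 10 + 14 * e^(-0.900)
  = 10 + 14 * 0.40657
  = 10 + 5.6920
  = 15.69%


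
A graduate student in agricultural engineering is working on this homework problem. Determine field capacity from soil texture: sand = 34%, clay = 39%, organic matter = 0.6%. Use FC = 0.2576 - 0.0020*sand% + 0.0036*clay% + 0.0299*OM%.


FC = 0.2576 - 0.0020*34 + 0.0036*39 + 0.0299*0.6
   = 0.2576 - 0.0680 + 0.1404 + 0.0179
   = 0.3479


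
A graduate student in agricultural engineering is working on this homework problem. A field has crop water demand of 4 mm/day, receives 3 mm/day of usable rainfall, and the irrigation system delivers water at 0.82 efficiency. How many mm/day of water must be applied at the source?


IWR = (ETc - Pe) / Ea
    = (4 - 3) / 0.82
    = 1 / 0.82
    = 1.22 mm/day


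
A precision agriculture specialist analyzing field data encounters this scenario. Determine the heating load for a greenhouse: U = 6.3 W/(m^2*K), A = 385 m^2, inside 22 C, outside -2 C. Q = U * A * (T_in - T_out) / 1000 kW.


dT = 22 - (-2) = 24 K
Q = U * A * dT
  = 6.3 * 385 * 24
  = 58212 W = 58.21 kW


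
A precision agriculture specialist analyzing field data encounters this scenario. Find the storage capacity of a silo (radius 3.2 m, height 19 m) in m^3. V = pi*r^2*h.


V = pi * r^2 * h
  = pi * 3.2^2 * 19
  = pi * 10.24 * 19
  = 611.23 m^3


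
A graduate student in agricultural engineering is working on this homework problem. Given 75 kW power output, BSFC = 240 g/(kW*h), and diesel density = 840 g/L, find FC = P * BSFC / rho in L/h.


FC = P * BSFC / rho_fuel
   = 75 * 240 / 840
   = 18000 / 840
   = 21.43 L/h


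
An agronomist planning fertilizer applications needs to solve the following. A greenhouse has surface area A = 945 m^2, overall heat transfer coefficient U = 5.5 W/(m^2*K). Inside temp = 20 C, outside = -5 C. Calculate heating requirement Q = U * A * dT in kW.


dT = 20 - (-5) = 25 K
Q = U * A * dT
  = 5.5 * 945 * 25
  = 129937.50 W = 129.94 kW


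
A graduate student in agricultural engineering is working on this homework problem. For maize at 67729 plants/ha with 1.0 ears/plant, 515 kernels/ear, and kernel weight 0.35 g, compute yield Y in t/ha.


Y = density * ears * kernels * kw
  = 67729 * 1.0 * 515 * 0.35 g/ha
  = 12208152.25 g/ha
  = 12208.15 kg/ha = 12.21 t/ha


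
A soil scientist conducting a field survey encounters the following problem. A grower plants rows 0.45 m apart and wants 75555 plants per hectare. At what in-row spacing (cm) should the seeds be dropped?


spacing = 10000 / (row_sp * density)
        = 10000 / (0.45 * 75555)
        = 10000 / 33999.75
        = 0.29412 m = 29.41 cm


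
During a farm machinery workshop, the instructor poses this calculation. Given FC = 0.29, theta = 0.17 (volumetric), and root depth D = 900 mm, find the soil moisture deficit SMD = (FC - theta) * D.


SMD = (FC - theta) * D
    = (0.29 - 0.17) * 900
    = 0.120 * 900
    = 108 mm


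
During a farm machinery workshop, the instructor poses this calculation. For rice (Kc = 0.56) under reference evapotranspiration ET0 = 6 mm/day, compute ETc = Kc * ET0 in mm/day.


ETc = Kc * ET0
    = 0.56 * 6
    = 3.36 mm/day


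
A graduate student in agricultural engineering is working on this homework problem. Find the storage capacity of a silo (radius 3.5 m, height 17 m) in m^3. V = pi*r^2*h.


V = pi * r^2 * h
  = pi * 3.5^2 * 17
  = pi * 12.25 * 17
  = 654.24 m^3


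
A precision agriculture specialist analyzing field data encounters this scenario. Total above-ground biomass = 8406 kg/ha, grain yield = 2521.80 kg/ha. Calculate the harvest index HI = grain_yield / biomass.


HI = grain_yield / biomass
   = 2521.80 / 8406
   = 0.30


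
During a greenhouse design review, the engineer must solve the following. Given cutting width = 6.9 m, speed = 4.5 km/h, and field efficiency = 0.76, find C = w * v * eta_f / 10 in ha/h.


C = w * v * eta_f / 10
  = 6.9 * 4.5 * 0.76 / 10
  = 23.60 / 10
  = 2.36 ha/h


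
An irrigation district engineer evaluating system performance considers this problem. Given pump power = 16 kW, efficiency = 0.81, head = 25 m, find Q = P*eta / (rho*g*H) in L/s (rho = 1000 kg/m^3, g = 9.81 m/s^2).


Q = (P * 1000 * eta) / (rho * g * H)
  = (16 * 1000 * 0.81) / (1000 * 9.81 * 25)
  = 12960 / 245250
  = 0.05284 m^3/s = 52.84 L/s


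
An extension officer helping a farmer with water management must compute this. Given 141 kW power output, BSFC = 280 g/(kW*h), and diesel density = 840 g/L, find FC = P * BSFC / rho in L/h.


FC = P * BSFC / rho_fuel
   = 141 * 280 / 840
   = 39480 / 840
   = 47 L/h


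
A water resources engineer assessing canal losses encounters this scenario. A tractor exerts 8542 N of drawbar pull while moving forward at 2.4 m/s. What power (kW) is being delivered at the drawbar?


P = F * v / 1000
  = 8542 * 2.4 / 1000
  = 20500.80 / 1000
  = 20.50 kW


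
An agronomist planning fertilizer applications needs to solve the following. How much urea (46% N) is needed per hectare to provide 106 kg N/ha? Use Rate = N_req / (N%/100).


Rate = N_required / (N_content / 100)
     = 106 / (46 / 100)
     = 106 / 0.46
     = 230.43 kg/ha


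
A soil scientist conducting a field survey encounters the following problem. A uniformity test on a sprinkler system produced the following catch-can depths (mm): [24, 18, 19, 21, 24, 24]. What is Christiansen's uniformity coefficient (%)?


xbar = 130 / 6 = 21.667
sum|xi - xbar| = 14
CU = 100 * (1 - 14 / (6 * 21.667))
   = 100 * (1 - 0.1077)
   = 89.23%


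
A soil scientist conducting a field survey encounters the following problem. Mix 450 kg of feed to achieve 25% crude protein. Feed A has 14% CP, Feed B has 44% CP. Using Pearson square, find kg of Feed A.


parts_A = CP_b - target = 44 - 25 = 19
parts_B = target - CP_a = 25 - 14 = 11
total_parts = 19 + 11 = 30
Feed A = 450 * 19 / 30 = 285 kg
Feed B = 450 * 11 / 30 = 165 kg

285 kg


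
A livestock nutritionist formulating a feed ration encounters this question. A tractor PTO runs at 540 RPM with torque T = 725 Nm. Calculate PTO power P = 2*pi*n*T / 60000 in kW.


P = 2*pi*n*T / 60000
  = 2*pi * 540 * 725 / 60000
  = 2459867.05 / 60000
  = 41.00 kW


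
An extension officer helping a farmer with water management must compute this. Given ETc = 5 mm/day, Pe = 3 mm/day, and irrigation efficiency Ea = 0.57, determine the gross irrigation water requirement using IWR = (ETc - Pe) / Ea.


IWR = (ETc - Pe) / Ea
    = (5 - 3) / 0.57
    = 2 / 0.57
    = 3.51 mm/day


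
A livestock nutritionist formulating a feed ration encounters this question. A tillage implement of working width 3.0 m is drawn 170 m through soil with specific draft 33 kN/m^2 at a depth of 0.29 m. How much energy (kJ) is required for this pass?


E = k * d * w * L
  = 33 * 0.29 * 3.0 * 170
  = 4880.70 kJ


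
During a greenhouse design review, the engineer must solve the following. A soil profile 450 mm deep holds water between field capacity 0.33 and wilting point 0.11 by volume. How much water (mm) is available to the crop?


AW = (FC - WP) * D
   = (0.33 - 0.11) * 450
   = 0.22 * 450
   = 99 mm


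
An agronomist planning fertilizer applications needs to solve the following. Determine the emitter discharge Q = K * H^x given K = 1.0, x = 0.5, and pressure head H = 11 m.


Q = K * H^x
  = 1.0 * 11^0.5
  = 1.0 * 3.3166
  = 3.32 L/h


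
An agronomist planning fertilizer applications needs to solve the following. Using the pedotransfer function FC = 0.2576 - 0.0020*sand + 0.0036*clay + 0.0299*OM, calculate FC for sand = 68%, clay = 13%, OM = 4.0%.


FC = 0.2576 - 0.0020*68 + 0.0036*13 + 0.0299*4.0
   = 0.2576 - 0.1360 + 0.0468 + 0.1196
   = 0.2880


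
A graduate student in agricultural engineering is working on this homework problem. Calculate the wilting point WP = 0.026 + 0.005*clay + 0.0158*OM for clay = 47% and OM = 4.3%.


WP = 0.026 + 0.005*47 + 0.0158*4.3
   = 0.026 + 0.2350 + 0.0679
   = 0.3289


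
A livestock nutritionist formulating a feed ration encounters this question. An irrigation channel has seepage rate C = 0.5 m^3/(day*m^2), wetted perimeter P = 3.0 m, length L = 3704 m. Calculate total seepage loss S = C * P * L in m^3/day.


S = C * P * L
  = 0.5 * 3.0 * 3704
  = 5556 m^3/day


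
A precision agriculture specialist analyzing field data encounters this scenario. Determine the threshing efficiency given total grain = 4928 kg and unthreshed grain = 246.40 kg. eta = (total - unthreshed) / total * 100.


eta = (total - unthreshed) / total * 100
    = (4928 - 246.40) / 4928 * 100
    = 4681.60 / 4928 * 100
    = 95%


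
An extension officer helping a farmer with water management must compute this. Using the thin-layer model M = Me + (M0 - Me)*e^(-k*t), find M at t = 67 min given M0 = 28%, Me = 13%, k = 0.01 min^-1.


M = Me + (M0 - Me) * e^(-k*t)
  = 13 + (28 - 13) * e^(-0.01*67)
  = 13 + 15 * e^(-0.670)
  = 13 + 15 * 0.51171
  = 13 + 7.6756
  = 20.68%


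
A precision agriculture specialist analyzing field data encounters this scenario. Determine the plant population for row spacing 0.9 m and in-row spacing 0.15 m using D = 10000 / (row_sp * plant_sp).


D = 10000 / (row_sp * plant_sp)
  = 10000 / (0.9 * 0.15)
  = 10000 / 0.1350
  = 74074.07 plants/ha


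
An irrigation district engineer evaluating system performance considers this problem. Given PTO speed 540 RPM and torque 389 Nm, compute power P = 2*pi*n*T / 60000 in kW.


P = 2*pi*n*T / 60000
  = 2*pi * 540 * 389 / 60000
  = 1319845.91 / 60000
  = 22.00 kW


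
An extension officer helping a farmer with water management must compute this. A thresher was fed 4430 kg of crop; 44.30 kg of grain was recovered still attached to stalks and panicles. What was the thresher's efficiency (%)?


eta = (total - unthreshed) / total * 100
    = (4430 - 44.30) / 4430 * 100
    = 4385.70 / 4430 * 100
    = 99%


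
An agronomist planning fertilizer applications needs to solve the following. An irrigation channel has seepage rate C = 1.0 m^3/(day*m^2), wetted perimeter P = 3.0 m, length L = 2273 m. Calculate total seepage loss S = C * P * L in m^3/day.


S = C * P * L
  = 1.0 * 3.0 * 2273
  = 6819 m^3/day


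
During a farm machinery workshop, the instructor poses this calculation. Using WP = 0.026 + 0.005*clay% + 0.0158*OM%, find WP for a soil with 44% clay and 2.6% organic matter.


WP = 0.026 + 0.005*44 + 0.0158*2.6
   = 0.026 + 0.2200 + 0.0411
   = 0.2871


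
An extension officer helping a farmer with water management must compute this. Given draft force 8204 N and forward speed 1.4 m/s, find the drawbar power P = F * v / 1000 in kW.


P = F * v / 1000
  = 8204 * 1.4 / 1000
  = 11485.60 / 1000
  = 11.49 kW


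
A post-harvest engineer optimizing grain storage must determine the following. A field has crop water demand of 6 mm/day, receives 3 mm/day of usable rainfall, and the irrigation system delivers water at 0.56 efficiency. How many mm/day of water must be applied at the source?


IWR = (ETc - Pe) / Ea
    = (6 - 3) / 0.56
    = 3 / 0.56
    = 5.36 mm/day


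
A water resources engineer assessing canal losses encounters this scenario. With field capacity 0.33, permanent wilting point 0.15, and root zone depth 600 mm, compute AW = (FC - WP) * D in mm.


AW = (FC - WP) * D
   = (0.33 - 0.15) * 600
   = 0.18 * 600
   = 108 mm


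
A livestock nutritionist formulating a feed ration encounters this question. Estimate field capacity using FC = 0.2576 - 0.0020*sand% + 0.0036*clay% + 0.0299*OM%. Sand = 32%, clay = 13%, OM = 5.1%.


FC = 0.2576 - 0.0020*32 + 0.0036*13 + 0.0299*5.1
   = 0.2576 - 0.0640 + 0.0468 + 0.1525
   = 0.3929


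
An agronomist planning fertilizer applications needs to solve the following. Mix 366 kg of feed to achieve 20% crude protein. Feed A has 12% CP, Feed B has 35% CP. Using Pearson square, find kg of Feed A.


parts_A = CP_b - target = 35 - 20 = 15
parts_B = target - CP_a = 20 - 12 = 8
total_parts = 15 + 8 = 23
Feed A = 366 * 15 / 23 = 238.70 kg
Feed B = 366 * 8 / 23 = 127.30 kg

238.70 kg


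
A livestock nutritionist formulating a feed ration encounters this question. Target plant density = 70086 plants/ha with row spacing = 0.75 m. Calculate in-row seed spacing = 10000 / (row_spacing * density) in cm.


spacing = 10000 / (row_sp * density)
        = 10000 / (0.75 * 70086)
        = 10000 / 52564.50
        = 0.19024 m = 19.02 cm


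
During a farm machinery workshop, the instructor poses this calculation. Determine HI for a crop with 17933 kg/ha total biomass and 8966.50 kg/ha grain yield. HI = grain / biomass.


HI = grain_yield / biomass
   = 8966.50 / 17933
   = 0.50


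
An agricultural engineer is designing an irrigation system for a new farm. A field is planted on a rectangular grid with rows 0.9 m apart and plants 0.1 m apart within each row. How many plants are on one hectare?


D = 10000 / (row_sp * plant_sp)
  = 10000 / (0.9 * 0.1)
  = 10000 / 0.0900
  = 111111.11 plants/ha


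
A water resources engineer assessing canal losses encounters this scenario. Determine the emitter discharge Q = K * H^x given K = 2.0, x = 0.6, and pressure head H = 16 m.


Q = K * H^x
  = 2.0 * 16^0.6
  = 2.0 * 5.2780
  = 10.56 L/h


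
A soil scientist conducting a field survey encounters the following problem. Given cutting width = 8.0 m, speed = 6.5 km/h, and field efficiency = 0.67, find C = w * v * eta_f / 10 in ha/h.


C = w * v * eta_f / 10
  = 8.0 * 6.5 * 0.67 / 10
  = 34.84 / 10
  = 3.48 ha/h


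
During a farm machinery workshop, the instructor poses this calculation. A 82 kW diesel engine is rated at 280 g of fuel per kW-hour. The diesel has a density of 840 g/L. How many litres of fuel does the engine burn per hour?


FC = P * BSFC / rho_fuel
   = 82 * 280 / 840
   = 22960 / 840
   = 27.33 L/h


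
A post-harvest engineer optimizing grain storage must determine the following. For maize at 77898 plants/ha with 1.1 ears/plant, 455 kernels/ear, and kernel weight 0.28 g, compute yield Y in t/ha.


Y = density * ears * kernels * kw
  = 77898 * 1.1 * 455 * 0.28 g/ha
  = 10916625.72 g/ha
  = 10916.63 kg/ha = 10.92 t/ha


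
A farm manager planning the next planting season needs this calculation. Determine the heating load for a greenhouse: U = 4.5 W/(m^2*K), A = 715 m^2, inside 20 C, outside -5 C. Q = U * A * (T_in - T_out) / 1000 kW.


dT = 20 - (-5) = 25 K
Q = U * A * dT
  = 4.5 * 715 * 25
  = 80437.50 W = 80.44 kW


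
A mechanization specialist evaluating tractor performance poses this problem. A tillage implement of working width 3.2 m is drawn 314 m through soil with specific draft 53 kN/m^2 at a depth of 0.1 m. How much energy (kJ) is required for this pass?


E = k * d * w * L
  = 53 * 0.1 * 3.2 * 314
  = 5325.44 kJ


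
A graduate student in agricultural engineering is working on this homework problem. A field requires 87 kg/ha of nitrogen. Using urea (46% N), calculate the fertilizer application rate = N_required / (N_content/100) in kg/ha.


Rate = N_required / (N_content / 100)
     = 87 / (46 / 100)
     = 87 / 0.46
     = 189.13 kg/ha


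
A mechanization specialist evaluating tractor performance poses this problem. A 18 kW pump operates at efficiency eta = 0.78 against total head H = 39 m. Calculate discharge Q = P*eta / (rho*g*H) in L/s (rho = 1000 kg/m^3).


Q = (P * 1000 * eta) / (rho * g * H)
  = (18 * 1000 * 0.78) / (1000 * 9.81 * 39)
  = 14040 / 382590
  = 0.03670 m^3/s = 36.70 L/s


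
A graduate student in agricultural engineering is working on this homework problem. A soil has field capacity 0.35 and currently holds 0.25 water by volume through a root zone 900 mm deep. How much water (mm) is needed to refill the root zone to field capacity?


SMD = (FC - theta) * D
    = (0.35 - 0.25) * 900
    = 0.100 * 900
    = 90 mm


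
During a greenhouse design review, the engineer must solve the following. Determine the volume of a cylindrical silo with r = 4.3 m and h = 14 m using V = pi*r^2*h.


V = pi * r^2 * h
  = pi * 4.3^2 * 14
  = pi * 18.49 * 14
  = 813.23 m^3


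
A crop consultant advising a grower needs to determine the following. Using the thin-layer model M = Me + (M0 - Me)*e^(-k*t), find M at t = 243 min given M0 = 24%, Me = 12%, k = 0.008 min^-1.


M = Me + (M0 - Me) * e^(-k*t)
  = 12 + (24 - 12) * e^(-0.008*243)
  = 12 + 12 * e^(-1.944)
  = 12 + 12 * 0.14313
  = 12 + 1.7176
  = 13.72%


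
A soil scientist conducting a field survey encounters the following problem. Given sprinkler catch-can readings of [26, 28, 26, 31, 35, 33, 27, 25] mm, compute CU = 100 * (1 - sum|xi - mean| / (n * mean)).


xbar = 231 / 8 = 28.875
sum|xi - xbar| = 24.750
CU = 100 * (1 - 24.750 / (8 * 28.875))
   = 100 * (1 - 0.1071)
   = 89.29%


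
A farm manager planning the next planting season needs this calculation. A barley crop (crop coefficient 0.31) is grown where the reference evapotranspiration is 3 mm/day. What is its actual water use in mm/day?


ETc = Kc * ET0
    = 0.31 * 3
    = 0.93 mm/day


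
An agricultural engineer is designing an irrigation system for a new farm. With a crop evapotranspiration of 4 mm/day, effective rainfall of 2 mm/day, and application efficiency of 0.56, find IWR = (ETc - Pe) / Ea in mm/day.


IWR = (ETc - Pe) / Ea
    = (4 - 2) / 0.56
    = 2 / 0.56
    = 3.57 mm/day


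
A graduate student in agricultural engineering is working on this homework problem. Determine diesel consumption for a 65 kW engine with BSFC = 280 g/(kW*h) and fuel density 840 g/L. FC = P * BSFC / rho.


FC = P * BSFC / rho_fuel
   = 65 * 280 / 840
   = 18200 / 840
   = 21.67 L/h


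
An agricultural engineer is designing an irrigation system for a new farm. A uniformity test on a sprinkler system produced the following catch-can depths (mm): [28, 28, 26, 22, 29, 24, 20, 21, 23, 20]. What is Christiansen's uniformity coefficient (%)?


xbar = 241 / 10 = 24.100
sum|xi - xbar| = 29.200
CU = 100 * (1 - 29.200 / (10 * 24.100))
   = 100 * (1 - 0.1212)
   = 87.88%


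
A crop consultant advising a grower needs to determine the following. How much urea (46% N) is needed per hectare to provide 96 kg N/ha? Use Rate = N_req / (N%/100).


Rate = N_required / (N_content / 100)
     = 96 / (46 / 100)
     = 96 / 0.46
     = 208.70 kg/ha


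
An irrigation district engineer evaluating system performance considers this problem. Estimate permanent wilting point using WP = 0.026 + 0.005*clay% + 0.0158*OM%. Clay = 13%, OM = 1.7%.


WP = 0.026 + 0.005*13 + 0.0158*1.7
   = 0.026 + 0.0650 + 0.0269
   = 0.1179


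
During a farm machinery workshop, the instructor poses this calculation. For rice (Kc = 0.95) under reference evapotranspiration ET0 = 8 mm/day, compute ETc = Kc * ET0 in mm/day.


ETc = Kc * ET0
    = 0.95 * 8
    = 7.60 mm/day


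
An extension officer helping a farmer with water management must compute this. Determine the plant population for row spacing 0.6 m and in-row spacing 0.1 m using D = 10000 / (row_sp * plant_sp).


D = 10000 / (row_sp * plant_sp)
  = 10000 / (0.6 * 0.1)
  = 10000 / 0.0600
  = 166666.67 plants/ha


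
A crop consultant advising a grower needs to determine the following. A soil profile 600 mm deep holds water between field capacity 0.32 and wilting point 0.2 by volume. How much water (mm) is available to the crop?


AW = (FC - WP) * D
   = (0.32 - 0.2) * 600
   = 0.12 * 600
   = 72 mm


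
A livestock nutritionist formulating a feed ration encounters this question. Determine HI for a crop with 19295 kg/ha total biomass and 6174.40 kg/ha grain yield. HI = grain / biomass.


HI = grain_yield / biomass
   = 6174.40 / 19295
   = 0.32


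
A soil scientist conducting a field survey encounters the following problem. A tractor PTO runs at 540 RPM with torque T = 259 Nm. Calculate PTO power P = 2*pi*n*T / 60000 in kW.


P = 2*pi*n*T / 60000
  = 2*pi * 540 * 259 / 60000
  = 878766.30 / 60000
  = 14.65 kW


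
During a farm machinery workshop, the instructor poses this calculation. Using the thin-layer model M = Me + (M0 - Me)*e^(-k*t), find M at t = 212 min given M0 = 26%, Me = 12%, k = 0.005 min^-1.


M = Me + (M0 - Me) * e^(-k*t)
  = 12 + (26 - 12) * e^(-0.005*212)
  = 12 + 14 * e^(-1.060)
  = 12 + 14 * 0.34646
  = 12 + 4.8504
  = 16.85%


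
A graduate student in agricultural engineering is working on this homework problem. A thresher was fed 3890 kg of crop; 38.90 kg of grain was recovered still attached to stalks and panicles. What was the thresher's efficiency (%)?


eta = (total - unthreshed) / total * 100
    = (3890 - 38.90) / 3890 * 100
    = 3851.10 / 3890 * 100
    = 99%


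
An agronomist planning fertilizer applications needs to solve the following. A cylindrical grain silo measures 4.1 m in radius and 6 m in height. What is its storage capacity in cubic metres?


V = pi * r^2 * h
  = pi * 4.1^2 * 6
  = pi * 16.81 * 6
  = 316.86 m^3


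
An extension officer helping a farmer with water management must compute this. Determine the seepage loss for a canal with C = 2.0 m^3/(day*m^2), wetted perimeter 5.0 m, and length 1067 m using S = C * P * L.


S = C * P * L
  = 2.0 * 5.0 * 1067
  = 10670 m^3/day


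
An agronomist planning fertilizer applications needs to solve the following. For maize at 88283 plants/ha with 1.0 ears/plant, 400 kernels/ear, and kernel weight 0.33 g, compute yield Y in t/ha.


Y = density * ears * kernels * kw
  = 88283 * 1.0 * 400 * 0.33 g/ha
  = 11653356 g/ha
  = 11653.36 kg/ha = 11.65 t/ha


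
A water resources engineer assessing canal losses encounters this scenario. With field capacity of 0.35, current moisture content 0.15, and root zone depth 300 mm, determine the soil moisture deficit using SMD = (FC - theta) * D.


SMD = (FC - theta) * D
    = (0.35 - 0.15) * 300
    = 0.200 * 300
    = 60 mm


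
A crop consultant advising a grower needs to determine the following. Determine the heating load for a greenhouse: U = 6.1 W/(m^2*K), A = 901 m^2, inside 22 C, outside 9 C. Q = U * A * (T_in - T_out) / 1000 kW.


dT = 22 - (9) = 13 K
Q = U * A * dT
  = 6.1 * 901 * 13
  = 71449.30 W = 71.45 kW


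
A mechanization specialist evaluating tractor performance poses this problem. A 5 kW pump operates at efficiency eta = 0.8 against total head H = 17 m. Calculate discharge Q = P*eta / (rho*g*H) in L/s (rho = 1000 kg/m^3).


Q = (P * 1000 * eta) / (rho * g * H)
  = (5 * 1000 * 0.8) / (1000 * 9.81 * 17)
  = 4000 / 166770
  = 0.02399 m^3/s = 23.99 L/s


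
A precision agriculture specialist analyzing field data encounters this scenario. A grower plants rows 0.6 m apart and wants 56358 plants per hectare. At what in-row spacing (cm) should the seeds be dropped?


spacing = 10000 / (row_sp * density)
        = 10000 / (0.6 * 56358)
        = 10000 / 33814.80
        = 0.29573 m = 29.57 cm


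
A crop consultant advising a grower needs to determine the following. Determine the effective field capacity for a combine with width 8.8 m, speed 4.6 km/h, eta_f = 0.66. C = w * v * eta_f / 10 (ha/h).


C = w * v * eta_f / 10
  = 8.8 * 4.6 * 0.66 / 10
  = 26.72 / 10
  = 2.67 ha/h


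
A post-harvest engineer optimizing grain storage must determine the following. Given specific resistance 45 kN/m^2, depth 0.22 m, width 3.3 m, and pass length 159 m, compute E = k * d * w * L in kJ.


E = k * d * w * L
  = 45 * 0.22 * 3.3 * 159
  = 5194.53 kJ


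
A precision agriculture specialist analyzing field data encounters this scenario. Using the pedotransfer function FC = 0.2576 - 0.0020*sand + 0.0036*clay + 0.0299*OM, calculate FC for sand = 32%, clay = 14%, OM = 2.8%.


FC = 0.2576 - 0.0020*32 + 0.0036*14 + 0.0299*2.8
   = 0.2576 - 0.0640 + 0.0504 + 0.0837
   = 0.3277


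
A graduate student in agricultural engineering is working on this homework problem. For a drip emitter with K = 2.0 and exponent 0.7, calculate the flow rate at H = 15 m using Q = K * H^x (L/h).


Q = K * H^x
  = 2.0 * 15^0.7
  = 2.0 * 6.6568
  = 13.31 L/h


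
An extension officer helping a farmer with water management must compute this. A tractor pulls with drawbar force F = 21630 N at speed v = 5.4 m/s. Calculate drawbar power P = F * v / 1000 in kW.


P = F * v / 1000
  = 21630 * 5.4 / 1000
  = 116802 / 1000
  = 116.80 kW


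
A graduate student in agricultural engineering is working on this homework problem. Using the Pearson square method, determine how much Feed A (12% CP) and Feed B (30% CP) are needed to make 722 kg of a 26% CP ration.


parts_A = CP_b - target = 30 - 26 = 4
parts_B = target - CP_a = 26 - 12 = 14
total_parts = 4 + 14 = 18
Feed A = 722 * 4 / 18 = 160.44 kg
Feed B = 722 * 14 / 18 = 561.56 kg

160.44 kg


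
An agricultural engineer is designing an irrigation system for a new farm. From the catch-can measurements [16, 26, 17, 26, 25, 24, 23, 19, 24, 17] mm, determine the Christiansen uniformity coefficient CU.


xbar = 217 / 10 = 21.700
sum|xi - xbar| = 35.600
CU = 100 * (1 - 35.600 / (10 * 21.700))
   = 100 * (1 - 0.1641)
   = 83.59%


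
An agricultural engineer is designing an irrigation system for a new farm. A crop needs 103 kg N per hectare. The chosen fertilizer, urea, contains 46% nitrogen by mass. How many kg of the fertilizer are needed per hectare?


Rate = N_required / (N_content / 100)
     = 103 / (46 / 100)
     = 103 / 0.46
     = 223.91 kg/ha
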